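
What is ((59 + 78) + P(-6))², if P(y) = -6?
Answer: 17161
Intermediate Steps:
((59 + 78) + P(-6))² = ((59 + 78) - 6)² = (137 - 6)² = 131² = 17161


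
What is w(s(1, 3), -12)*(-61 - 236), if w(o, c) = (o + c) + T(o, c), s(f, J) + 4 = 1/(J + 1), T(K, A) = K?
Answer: 11583/2 ≈ 5791.5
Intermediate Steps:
s(f, J) = -4 + 1/(1 + J) (s(f, J) = -4 + 1/(J + 1) = -4 + 1/(1 + J))
w(o, c) = c + 2*o (w(o, c) = (o + c) + o = (c + o) + o = c + 2*o)
w(s(1, 3), -12)*(-61 - 236) = (-12 + 2*((-3 - 4*3)/(1 + 3)))*(-61 - 236) = (-12 + 2*((-3 - 12)/4))*(-297) = (-12 + 2*((1/4)*(-15)))*(-297) = (-12 + 2*(-15/4))*(-297) = (-12 - 15/2)*(-297) = -39/2*(-297) = 11583/2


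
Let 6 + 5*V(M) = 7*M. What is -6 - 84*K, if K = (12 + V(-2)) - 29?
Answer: 1758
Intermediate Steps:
V(M) = -6/5 + 7*M/5 (V(M) = -6/5 + (7*M)/5 = -6/5 + 7*M/5)
K = -21 (K = (12 + (-6/5 + (7/5)*(-2))) - 29 = (12 + (-6/5 - 14/5)) - 29 = (12 - 4) - 29 = 8 - 29 = -21)
-6 - 84*K = -6 - 84*(-21) = -6 + 1764 = 1758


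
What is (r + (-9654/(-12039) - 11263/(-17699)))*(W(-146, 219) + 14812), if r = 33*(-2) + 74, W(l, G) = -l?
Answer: 6231996414/44143 ≈ 1.4118e+5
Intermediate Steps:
r = 8 (r = -66 + 74 = 8)
(r + (-9654/(-12039) - 11263/(-17699)))*(W(-146, 219) + 14812) = (8 + (-9654/(-12039) - 11263/(-17699)))*(-1*(-146) + 14812) = (8 + (-9654*(-1/12039) - 11263*(-1/17699)))*(146 + 14812) = (8 + (3218/4013 + 7/11))*14958 = (8 + 63489/44143)*14958 = (416633/44143)*14958 = 6231996414/44143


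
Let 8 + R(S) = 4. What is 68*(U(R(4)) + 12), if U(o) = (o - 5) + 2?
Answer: 340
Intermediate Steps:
R(S) = -4 (R(S) = -8 + 4 = -4)
U(o) = -3 + o (U(o) = (-5 + o) + 2 = -3 + o)
68*(U(R(4)) + 12) = 68*((-3 - 4) + 12) = 68*(-7 + 12) = 68*5 = 340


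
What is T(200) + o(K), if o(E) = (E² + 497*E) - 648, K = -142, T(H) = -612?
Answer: -51670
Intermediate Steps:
o(E) = -648 + E² + 497*E
T(200) + o(K) = -612 + (-648 + (-142)² + 497*(-142)) = -612 + (-648 + 20164 - 70574) = -612 - 51058 = -51670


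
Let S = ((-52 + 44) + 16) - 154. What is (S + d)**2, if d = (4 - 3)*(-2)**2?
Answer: 20164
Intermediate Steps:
d = 4 (d = 1*4 = 4)
S = -146 (S = (-8 + 16) - 154 = 8 - 154 = -146)
(S + d)**2 = (-146 + 4)**2 = (-142)**2 = 20164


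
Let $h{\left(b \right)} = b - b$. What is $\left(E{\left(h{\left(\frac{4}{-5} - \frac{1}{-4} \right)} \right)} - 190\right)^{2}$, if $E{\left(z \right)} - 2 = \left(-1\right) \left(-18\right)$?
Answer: $28900$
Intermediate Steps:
$h{\left(b \right)} = 0$
$E{\left(z \right)} = 20$ ($E{\left(z \right)} = 2 - -18 = 2 + 18 = 20$)
$\left(E{\left(h{\left(\frac{4}{-5} - \frac{1}{-4} \right)} \right)} - 190\right)^{2} = \left(20 - 190\right)^{2} = \left(-170\right)^{2} = 28900$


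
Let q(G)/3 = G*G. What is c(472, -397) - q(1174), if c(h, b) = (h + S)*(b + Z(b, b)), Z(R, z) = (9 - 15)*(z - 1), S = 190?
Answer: -2816786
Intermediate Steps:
Z(R, z) = 6 - 6*z (Z(R, z) = -6*(-1 + z) = 6 - 6*z)
c(h, b) = (6 - 5*b)*(190 + h) (c(h, b) = (h + 190)*(b + (6 - 6*b)) = (190 + h)*(6 - 5*b) = (6 - 5*b)*(190 + h))
q(G) = 3*G² (q(G) = 3*(G*G) = 3*G²)
c(472, -397) - q(1174) = (1140 - 950*(-397) + 6*472 - 5*(-397)*472) - 3*1174² = (1140 + 377150 + 2832 + 936920) - 3*1378276 = 1318042 - 1*4134828 = 1318042 - 4134828 = -2816786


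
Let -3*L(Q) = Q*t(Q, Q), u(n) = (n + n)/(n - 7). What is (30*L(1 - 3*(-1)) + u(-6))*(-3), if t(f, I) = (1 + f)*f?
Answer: 31164/13 ≈ 2397.2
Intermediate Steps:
t(f, I) = f*(1 + f)
u(n) = 2*n/(-7 + n) (u(n) = (2*n)/(-7 + n) = 2*n/(-7 + n))
L(Q) = -Q²*(1 + Q)/3 (L(Q) = -Q*Q*(1 + Q)/3 = -Q²*(1 + Q)/3)
(30*L(1 - 3*(-1)) + u(-6))*(-3) = (30*((1 - 3*(-1))²*(-1 - (1 - 3*(-1)))/3) + 2*(-6)/(-7 - 6))*(-3) = (30*((1 + 3)²*(-1 - (1 + 3))/3) + 2*(-6)/(-13))*(-3) = (30*((⅓)*4²*(-1 - 1*4)) + 2*(-6)*(-1/13))*(-3) = (30*((⅓)*16*(-1 - 4)) + 12/13)*(-3) = (30*((⅓)*16*(-5)) + 12/13)*(-3) = (30*(-80/3) + 12/13)*(-3) = (-800 + 12/13)*(-3) = -10388/13*(-3) = 31164/13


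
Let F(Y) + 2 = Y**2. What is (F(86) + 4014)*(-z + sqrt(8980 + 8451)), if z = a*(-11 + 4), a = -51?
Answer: -4072656 + 11408*sqrt(17431) ≈ -2.5665e+6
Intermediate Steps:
z = 357 (z = -51*(-11 + 4) = -51*(-7) = 357)
F(Y) = -2 + Y**2
(F(86) + 4014)*(-z + sqrt(8980 + 8451)) = ((-2 + 86**2) + 4014)*(-1*357 + sqrt(8980 + 8451)) = ((-2 + 7396) + 4014)*(-357 + sqrt(17431)) = (7394 + 4014)*(-357 + sqrt(17431)) = 11408*(-357 + sqrt(17431)) = -4072656 + 11408*sqrt(17431)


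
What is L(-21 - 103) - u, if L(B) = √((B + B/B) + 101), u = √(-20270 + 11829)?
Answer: I*(√22 - √8441) ≈ -87.184*I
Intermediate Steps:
u = I*√8441 (u = √(-8441) = I*√8441 ≈ 91.875*I)
L(B) = √(102 + B) (L(B) = √((B + 1) + 101) = √((1 + B) + 101) = √(102 + B))
L(-21 - 103) - u = √(102 + (-21 - 103)) - I*√8441 = √(102 - 124) - I*√8441 = √(-22) - I*√8441 = I*√22 - I*√8441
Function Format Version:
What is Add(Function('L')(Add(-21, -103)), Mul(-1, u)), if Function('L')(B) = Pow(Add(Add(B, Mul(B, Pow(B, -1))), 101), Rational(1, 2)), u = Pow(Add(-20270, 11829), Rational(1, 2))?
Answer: Mul(I, Add(Pow(22, Rational(1, 2)), Mul(-1, Pow(8441, Rational(1, 2))))) ≈ Mul(-87.184, I)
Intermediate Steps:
u = Mul(I, Pow(8441, Rational(1, 2))) (u = Pow(-8441, Rational(1, 2)) = Mul(I, Pow(8441, Rational(1, 2))) ≈ Mul(91.875, I))
Function('L')(B) = Pow(Add(102, B), Rational(1, 2)) (Function('L')(B) = Pow(Add(Add(B, 1), 101), Rational(1, 2)) = Pow(Add(Add(1, B), 101), Rational(1, 2)) = Pow(Add(102, B), Rational(1, 2)))
Add(Function('L')(Add(-21, -103)), Mul(-1, u)) = Add(Pow(Add(102, Add(-21, -103)), Rational(1, 2)), Mul(-1, Mul(I, Pow(8441, Rational(1, 2))))) = Add(Pow(Add(102, -124), Rational(1, 2)), Mul(-1, I, Pow(8441, Rational(1, 2)))) = Add(Pow(-22, Rational(1, 2)), Mul(-1, I, Pow(8441, Rational(1, 2)))) = Add(Mul(I, Pow(22, Rational(1, 2))), Mul(-1, I, Pow(8441, Rational(1, 2))))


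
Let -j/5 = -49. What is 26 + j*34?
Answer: 8356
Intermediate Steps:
j = 245 (j = -5*(-49) = 245)
26 + j*34 = 26 + 245*34 = 26 + 8330 = 8356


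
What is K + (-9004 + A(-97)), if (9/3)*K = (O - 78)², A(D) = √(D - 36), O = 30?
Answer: -8236 + I*√133 ≈ -8236.0 + 11.533*I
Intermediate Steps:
A(D) = √(-36 + D)
K = 768 (K = (30 - 78)²/3 = (⅓)*(-48)² = (⅓)*2304 = 768)
K + (-9004 + A(-97)) = 768 + (-9004 + √(-36 - 97)) = 768 + (-9004 + √(-133)) = 768 + (-9004 + I*√133) = -8236 + I*√133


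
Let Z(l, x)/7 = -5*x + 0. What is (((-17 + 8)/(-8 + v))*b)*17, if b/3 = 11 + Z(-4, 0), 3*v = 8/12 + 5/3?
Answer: 45441/65 ≈ 699.09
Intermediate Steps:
v = 7/9 (v = (8/12 + 5/3)/3 = (8*(1/12) + 5*(⅓))/3 = (⅔ + 5/3)/3 = (⅓)*(7/3) = 7/9 ≈ 0.77778)
Z(l, x) = -35*x (Z(l, x) = 7*(-5*x + 0) = 7*(-5*x) = -35*x)
b = 33 (b = 3*(11 - 35*0) = 3*(11 + 0) = 3*11 = 33)
(((-17 + 8)/(-8 + v))*b)*17 = (((-17 + 8)/(-8 + 7/9))*33)*17 = (-9/(-65/9)*33)*17 = (-9*(-9/65)*33)*17 = ((81/65)*33)*17 = (2673/65)*17 = 45441/65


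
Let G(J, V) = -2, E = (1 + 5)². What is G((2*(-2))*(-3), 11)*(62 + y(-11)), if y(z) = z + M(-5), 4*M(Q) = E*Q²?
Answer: -552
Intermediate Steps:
E = 36 (E = 6² = 36)
M(Q) = 9*Q² (M(Q) = (36*Q²)/4 = 9*Q²)
y(z) = 225 + z (y(z) = z + 9*(-5)² = z + 9*25 = z + 225 = 225 + z)
G((2*(-2))*(-3), 11)*(62 + y(-11)) = -2*(62 + (225 - 11)) = -2*(62 + 214) = -2*276 = -552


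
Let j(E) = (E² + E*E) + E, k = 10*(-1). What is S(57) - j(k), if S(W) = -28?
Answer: -218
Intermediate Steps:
k = -10
j(E) = E + 2*E² (j(E) = (E² + E²) + E = 2*E² + E = E + 2*E²)
S(57) - j(k) = -28 - (-10)*(1 + 2*(-10)) = -28 - (-10)*(1 - 20) = -28 - (-10)*(-19) = -28 - 1*190 = -28 - 190 = -218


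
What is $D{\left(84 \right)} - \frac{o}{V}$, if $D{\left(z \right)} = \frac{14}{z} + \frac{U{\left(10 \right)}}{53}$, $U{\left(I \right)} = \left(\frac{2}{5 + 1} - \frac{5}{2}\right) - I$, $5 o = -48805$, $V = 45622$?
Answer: $\frac{1095779}{7253898} \approx 0.15106$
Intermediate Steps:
$o = -9761$ ($o = \frac{1}{5} \left(-48805\right) = -9761$)
$U{\left(I \right)} = - \frac{13}{6} - I$ ($U{\left(I \right)} = \left(\frac{2}{6} - \frac{5}{2}\right) - I = \left(2 \cdot \frac{1}{6} - \frac{5}{2}\right) - I = \left(\frac{1}{3} - \frac{5}{2}\right) - I = - \frac{13}{6} - I$)
$D{\left(z \right)} = - \frac{73}{318} + \frac{14}{z}$ ($D{\left(z \right)} = \frac{14}{z} + \frac{- \frac{13}{6} - 10}{53} = \frac{14}{z} + \left(- \frac{13}{6} - 10\right) \frac{1}{53} = \frac{14}{z} - \frac{73}{318} = - \frac{73}{318} + \frac{14}{z}$)
$D{\left(84 \right)} - \frac{o}{V} = \left(- \frac{73}{318} + \frac{14}{84}\right) - - \frac{9761}{45622} = \left(- \frac{73}{318} + 14 \cdot \frac{1}{84}\right) - \left(-9761\right) \frac{1}{45622} = \left(- \frac{73}{318} + \frac{1}{6}\right) - - \frac{9761}{45622} = - \frac{10}{159} + \frac{9761}{45622} = \frac{1095779}{7253898}$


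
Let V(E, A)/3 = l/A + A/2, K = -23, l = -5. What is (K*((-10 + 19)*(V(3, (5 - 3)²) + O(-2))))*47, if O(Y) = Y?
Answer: -9729/4 ≈ -2432.3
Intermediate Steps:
V(E, A) = -15/A + 3*A/2 (V(E, A) = 3*(-5/A + A/2) = 3*(A/2 - 5/A) = -15/A + 3*A/2)
(K*((-10 + 19)*(V(3, (5 - 3)²) + O(-2))))*47 = -23*(-10 + 19)*((-15/(5 - 3)² + 3*(5 - 3)²/2) - 2)*47 = -207*((-15/(2²) + (3/2)*2²) - 2)*47 = -207*((-15/4 + (3/2)*4) - 2)*47 = -207*((-15*¼ + 6) - 2)*47 = -207*((-15/4 + 6) - 2)*47 = -207*(9/4 - 2)*47 = -207/4*47 = -9729/4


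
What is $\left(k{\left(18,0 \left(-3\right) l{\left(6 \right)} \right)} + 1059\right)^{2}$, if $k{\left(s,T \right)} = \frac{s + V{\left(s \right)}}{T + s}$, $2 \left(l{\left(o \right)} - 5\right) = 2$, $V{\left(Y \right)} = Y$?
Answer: $1125721$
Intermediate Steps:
$l{\left(o \right)} = 6$ ($l{\left(o \right)} = 5 + \frac{1}{2} \cdot 2 = 5 + 1 = 6$)
$k{\left(s,T \right)} = \frac{2 s}{T + s}$ ($k{\left(s,T \right)} = \frac{s + s}{T + s} = \frac{2 s}{T + s}$)
$\left(k{\left(18,0 \left(-3\right) l{\left(6 \right)} \right)} + 1059\right)^{2} = \left(2 \cdot 18 \frac{1}{0 \left(-3\right) 6 + 18} + 1059\right)^{2} = \left(2 \cdot 18 \frac{1}{0 \cdot 6 + 18} + 1059\right)^{2} = \left(2 \cdot 18 \frac{1}{0 + 18} + 1059\right)^{2} = \left(2 \cdot 18 \cdot \frac{1}{18} + 1059\right)^{2} = \left(2 + 1059\right)^{2} = 1061^{2} = 1125721$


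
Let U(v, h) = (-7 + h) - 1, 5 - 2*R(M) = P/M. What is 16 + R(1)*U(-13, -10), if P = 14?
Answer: 97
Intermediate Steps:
R(M) = 5/2 - 7/M
U(v, h) = -8 + h
16 + R(1)*U(-13, -10) = 16 + (5/2 - 7/1)*(-8 - 10) = 16 + (5/2 - 7*1)*(-18) = 16 + (5/2 - 7)*(-18) = 16 - 9/2*(-18) = 16 + 81 = 97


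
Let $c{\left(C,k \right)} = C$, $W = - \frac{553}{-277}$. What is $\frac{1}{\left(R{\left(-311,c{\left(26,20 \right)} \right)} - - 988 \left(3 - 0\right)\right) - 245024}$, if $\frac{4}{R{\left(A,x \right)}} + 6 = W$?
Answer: $- \frac{1109}{268445648} \approx -4.1312 \cdot 10^{-6}$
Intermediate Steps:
$W = \frac{553}{277}$ ($W = \left(-553\right) \left(- \frac{1}{277}\right) = \frac{553}{277} \approx 1.9964$)
$R{\left(A,x \right)} = - \frac{1108}{1109}$ ($R{\left(A,x \right)} = \frac{4}{-6 + \frac{553}{277}} = \frac{4}{- \frac{1109}{277}} = 4 \left(- \frac{277}{1109}\right) = - \frac{1108}{1109}$)
$\frac{1}{\left(R{\left(-311,c{\left(26,20 \right)} \right)} - - 988 \left(3 - 0\right)\right) - 245024} = \frac{1}{\left(- \frac{1108}{1109} - - 988 \left(3 - 0\right)\right) - 245024} = \frac{1}{\left(- \frac{1108}{1109} - - 988 \left(3 + 0\right)\right) - 245024} = \frac{1}{\left(- \frac{1108}{1109} - \left(-988\right) 3\right) - 245024} = \frac{1}{\left(- \frac{1108}{1109} - -2964\right) - 245024} = \frac{1}{\left(- \frac{1108}{1109} + 2964\right) - 245024} = \frac{1}{\frac{3285968}{1109} - 245024} = \frac{1}{- \frac{268445648}{1109}} = - \frac{1109}{268445648}$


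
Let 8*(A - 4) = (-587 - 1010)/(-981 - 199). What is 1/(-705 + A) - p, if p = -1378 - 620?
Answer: 13218444874/6615843 ≈ 1998.0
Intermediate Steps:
p = -1998
A = 39357/9440 (A = 4 + ((-587 - 1010)/(-981 - 199))/8 = 4 + (-1597/(-1180))/8 = 4 + (-1597*(-1/1180))/8 = 4 + (⅛)*(1597/1180) = 4 + 1597/9440 = 39357/9440 ≈ 4.1692)
1/(-705 + A) - p = 1/(-705 + 39357/9440) - 1*(-1998) = 1/(-6615843/9440) + 1998 = -9440/6615843 + 1998 = 13218444874/6615843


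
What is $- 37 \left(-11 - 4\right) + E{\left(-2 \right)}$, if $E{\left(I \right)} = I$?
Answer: $553$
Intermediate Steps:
$- 37 \left(-11 - 4\right) + E{\left(-2 \right)} = - 37 \left(-11 - 4\right) - 2 = \left(-37\right) \left(-15\right) - 2 = 555 - 2 = 553$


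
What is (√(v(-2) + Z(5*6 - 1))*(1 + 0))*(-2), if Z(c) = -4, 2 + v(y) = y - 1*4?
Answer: -4*I*√3 ≈ -6.9282*I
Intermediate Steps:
v(y) = -6 + y (v(y) = -2 + (y - 1*4) = -2 + (y - 4) = -2 + (-4 + y) = -6 + y)
(√(v(-2) + Z(5*6 - 1))*(1 + 0))*(-2) = (√((-6 - 2) - 4)*(1 + 0))*(-2) = (√(-8 - 4)*1)*(-2) = (√(-12)*1)*(-2) = ((2*I*√3)*1)*(-2) = (2*I*√3)*(-2) = -4*I*√3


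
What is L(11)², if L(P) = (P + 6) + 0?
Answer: 289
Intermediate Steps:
L(P) = 6 + P (L(P) = (6 + P) + 0 = 6 + P)
L(11)² = (6 + 11)² = 17² = 289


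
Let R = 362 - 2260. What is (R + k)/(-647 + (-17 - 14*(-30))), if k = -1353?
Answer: 3251/244 ≈ 13.324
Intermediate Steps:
R = -1898
(R + k)/(-647 + (-17 - 14*(-30))) = (-1898 - 1353)/(-647 + (-17 - 14*(-30))) = -3251/(-647 + (-17 + 420)) = -3251/(-647 + 403) = -3251/(-244) = -3251*(-1/244) = 3251/244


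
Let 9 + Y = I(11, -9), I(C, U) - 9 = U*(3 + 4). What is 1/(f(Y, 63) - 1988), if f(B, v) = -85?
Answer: -1/2073 ≈ -0.00048239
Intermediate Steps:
I(C, U) = 9 + 7*U (I(C, U) = 9 + U*(3 + 4) = 9 + U*7 = 9 + 7*U)
Y = -63 (Y = -9 + (9 + 7*(-9)) = -9 + (9 - 63) = -9 - 54 = -63)
1/(f(Y, 63) - 1988) = 1/(-85 - 1988) = 1/(-2073) = -1/2073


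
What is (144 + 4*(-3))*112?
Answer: 14784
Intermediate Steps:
(144 + 4*(-3))*112 = (144 - 12)*112 = 132*112 = 14784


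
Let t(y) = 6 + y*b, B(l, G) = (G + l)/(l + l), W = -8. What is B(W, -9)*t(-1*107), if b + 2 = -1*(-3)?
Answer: -1717/16 ≈ -107.31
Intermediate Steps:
B(l, G) = (G + l)/(2*l) (B(l, G) = (G + l)/((2*l)) = (G + l)*(1/(2*l)) = (G + l)/(2*l))
b = 1 (b = -2 - 1*(-3) = -2 + 3 = 1)
t(y) = 6 + y (t(y) = 6 + y*1 = 6 + y)
B(W, -9)*t(-1*107) = ((1/2)*(-9 - 8)/(-8))*(6 - 1*107) = ((1/2)*(-1/8)*(-17))*(6 - 107) = (17/16)*(-101) = -1717/16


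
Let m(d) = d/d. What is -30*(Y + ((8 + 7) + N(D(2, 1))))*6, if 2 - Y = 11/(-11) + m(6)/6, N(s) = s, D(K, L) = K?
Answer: -3570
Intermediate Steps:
m(d) = 1
Y = 17/6 (Y = 2 - (11/(-11) + 1/6) = 2 - (11*(-1/11) + 1*(⅙)) = 2 - (-1 + ⅙) = 2 - 1*(-⅚) = 2 + ⅚ = 17/6 ≈ 2.8333)
-30*(Y + ((8 + 7) + N(D(2, 1))))*6 = -30*(17/6 + ((8 + 7) + 2))*6 = -30*(17/6 + (15 + 2))*6 = -30*(17/6 + 17)*6 = -30*119/6*6 = -595*6 = -3570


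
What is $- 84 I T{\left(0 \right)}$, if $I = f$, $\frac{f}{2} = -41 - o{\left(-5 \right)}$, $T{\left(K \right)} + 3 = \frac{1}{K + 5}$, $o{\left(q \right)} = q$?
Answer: $- \frac{84672}{5} \approx -16934.0$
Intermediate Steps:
$T{\left(K \right)} = -3 + \frac{1}{5 + K}$ ($T{\left(K \right)} = -3 + \frac{1}{K + 5} = -3 + \frac{1}{5 + K}$)
$f = -72$ ($f = 2 \left(-41 - -5\right) = 2 \left(-41 + 5\right) = 2 \left(-36\right) = -72$)
$I = -72$
$- 84 I T{\left(0 \right)} = \left(-84\right) \left(-72\right) \frac{-14 - 0}{5 + 0} = 6048 \frac{-14 + 0}{5} = 6048 \cdot \frac{1}{5} \left(-14\right) = 6048 \left(- \frac{14}{5}\right) = - \frac{84672}{5}$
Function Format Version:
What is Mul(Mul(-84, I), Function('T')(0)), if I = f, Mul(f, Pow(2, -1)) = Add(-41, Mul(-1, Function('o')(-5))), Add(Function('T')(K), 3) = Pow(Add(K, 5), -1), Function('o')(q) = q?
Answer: Rational(-84672, 5) ≈ -16934.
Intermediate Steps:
Function('T')(K) = Add(-3, Pow(Add(5, K), -1)) (Function('T')(K) = Add(-3, Pow(Add(K, 5), -1)) = Add(-3, Pow(Add(5, K), -1)))
f = -72 (f = Mul(2, Add(-41, Mul(-1, -5))) = Mul(2, Add(-41, 5)) = Mul(2, -36) = -72)
I = -72
Mul(Mul(-84, I), Function('T')(0)) = Mul(Mul(-84, -72), Mul(Pow(Add(5, 0), -1), Add(-14, Mul(-3, 0)))) = Mul(6048, Mul(Pow(5, -1), Add(-14, 0))) = Mul(6048, Mul(Rational(1, 5), -14)) = Mul(6048, Rational(-14, 5)) = Rational(-84672, 5)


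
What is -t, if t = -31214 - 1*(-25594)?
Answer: 5620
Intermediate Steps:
t = -5620 (t = -31214 + 25594 = -5620)
-t = -1*(-5620) = 5620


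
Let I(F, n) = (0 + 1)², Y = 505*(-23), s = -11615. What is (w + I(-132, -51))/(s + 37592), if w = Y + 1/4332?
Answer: -50311847/112532364 ≈ -0.44709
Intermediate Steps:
Y = -11615
I(F, n) = 1 (I(F, n) = 1² = 1)
w = -50316179/4332 (w = -11615 + 1/4332 = -50316179/4332 ≈ -11615.)
(w + I(-132, -51))/(s + 37592) = (-50316179/4332 + 1)/(-11615 + 37592) = -50311847/4332/25977 = -50311847/4332*1/25977 = -50311847/112532364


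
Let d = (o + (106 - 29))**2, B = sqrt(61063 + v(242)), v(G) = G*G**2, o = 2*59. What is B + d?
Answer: 38025 + sqrt(14233551) ≈ 41798.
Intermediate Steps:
o = 118
v(G) = G**3
B = sqrt(14233551) (B = sqrt(61063 + 242**3) = sqrt(61063 + 14172488) = sqrt(14233551) ≈ 3772.7)
d = 38025 (d = (118 + (106 - 29))**2 = (118 + 77)**2 = 195**2 = 38025)
B + d = sqrt(14233551) + 38025 = 38025 + sqrt(14233551)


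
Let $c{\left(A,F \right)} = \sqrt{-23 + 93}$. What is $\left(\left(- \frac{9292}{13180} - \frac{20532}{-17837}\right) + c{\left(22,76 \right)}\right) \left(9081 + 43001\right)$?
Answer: $\frac{1365464470298}{58772915} + 52082 \sqrt{70} \approx 4.5898 \cdot 10^{5}$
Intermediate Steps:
$c{\left(A,F \right)} = \sqrt{70}$
$\left(\left(- \frac{9292}{13180} - \frac{20532}{-17837}\right) + c{\left(22,76 \right)}\right) \left(9081 + 43001\right) = \left(\left(- \frac{9292}{13180} - \frac{20532}{-17837}\right) + \sqrt{70}\right) \left(9081 + 43001\right) = \left(\left(\left(-9292\right) \frac{1}{13180} - - \frac{20532}{17837}\right) + \sqrt{70}\right) 52082 = \left(\left(- \frac{2323}{3295} + \frac{20532}{17837}\right) + \sqrt{70}\right) 52082 = \left(\frac{26217589}{58772915} + \sqrt{70}\right) 52082 = \frac{1365464470298}{58772915} + 52082 \sqrt{70}$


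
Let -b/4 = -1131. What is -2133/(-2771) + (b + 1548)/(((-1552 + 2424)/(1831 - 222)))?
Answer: 3384263598/302039 ≈ 11205.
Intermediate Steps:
b = 4524 (b = -4*(-1131) = 4524)
-2133/(-2771) + (b + 1548)/(((-1552 + 2424)/(1831 - 222))) = -2133/(-2771) + (4524 + 1548)/(((-1552 + 2424)/(1831 - 222))) = -2133*(-1/2771) + 6072/((872/1609)) = 2133/2771 + 6072/((872*(1/1609))) = 2133/2771 + 6072/(872/1609) = 2133/2771 + 6072*(1609/872) = 2133/2771 + 1221231/109 = 3384263598/302039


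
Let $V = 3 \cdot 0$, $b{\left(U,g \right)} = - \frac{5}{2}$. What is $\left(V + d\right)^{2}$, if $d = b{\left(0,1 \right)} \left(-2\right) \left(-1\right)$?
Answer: $25$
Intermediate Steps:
$b{\left(U,g \right)} = - \frac{5}{2}$ ($b{\left(U,g \right)} = \left(-5\right) \frac{1}{2} = - \frac{5}{2}$)
$V = 0$
$d = -5$ ($d = \left(- \frac{5}{2}\right) \left(-2\right) \left(-1\right) = 5 \left(-1\right) = -5$)
$\left(V + d\right)^{2} = \left(0 - 5\right)^{2} = \left(-5\right)^{2} = 25$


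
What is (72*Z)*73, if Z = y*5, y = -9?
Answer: -236520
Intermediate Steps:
Z = -45 (Z = -9*5 = -45)
(72*Z)*73 = (72*(-45))*73 = -3240*73 = -236520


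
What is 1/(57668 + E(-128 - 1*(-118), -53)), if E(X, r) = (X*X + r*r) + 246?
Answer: 1/60823 ≈ 1.6441e-5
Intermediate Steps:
E(X, r) = 246 + X² + r² (E(X, r) = (X² + r²) + 246 = 246 + X² + r²)
1/(57668 + E(-128 - 1*(-118), -53)) = 1/(57668 + (246 + (-128 - 1*(-118))² + (-53)²)) = 1/(57668 + (246 + (-128 + 118)² + 2809)) = 1/(57668 + (246 + (-10)² + 2809)) = 1/(57668 + (246 + 100 + 2809)) = 1/(57668 + 3155) = 1/60823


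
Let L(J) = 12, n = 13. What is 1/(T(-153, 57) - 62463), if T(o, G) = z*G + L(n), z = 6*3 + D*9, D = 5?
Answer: -1/58860 ≈ -1.6989e-5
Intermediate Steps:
z = 63 (z = 6*3 + 5*9 = 18 + 45 = 63)
T(o, G) = 12 + 63*G (T(o, G) = 63*G + 12 = 12 + 63*G)
1/(T(-153, 57) - 62463) = 1/((12 + 63*57) - 62463) = 1/((12 + 3591) - 62463) = 1/(3603 - 62463) = 1/(-58860) = -1/58860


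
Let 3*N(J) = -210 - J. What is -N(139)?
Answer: 349/3 ≈ 116.33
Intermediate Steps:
N(J) = -70 - J/3 (N(J) = (-210 - J)/3 = -70 - J/3)
-N(139) = -(-70 - ⅓*139) = -(-70 - 139/3) = -1*(-349/3) = 349/3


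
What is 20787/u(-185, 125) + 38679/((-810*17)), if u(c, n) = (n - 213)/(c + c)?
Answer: 8825356879/100980 ≈ 87397.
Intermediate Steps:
u(c, n) = (-213 + n)/(2*c) (u(c, n) = (-213 + n)/((2*c)) = (-213 + n)*(1/(2*c)) = (-213 + n)/(2*c))
20787/u(-185, 125) + 38679/((-810*17)) = 20787/(((½)*(-213 + 125)/(-185))) + 38679/((-810*17)) = 20787/(((½)*(-1/185)*(-88))) + 38679/(-13770) = 20787/(44/185) + 38679*(-1/13770) = 20787*(185/44) - 12893/4590 = 3845595/44 - 12893/4590 = 8825356879/100980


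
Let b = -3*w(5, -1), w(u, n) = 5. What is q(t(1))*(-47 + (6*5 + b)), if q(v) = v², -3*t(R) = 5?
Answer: -800/9 ≈ -88.889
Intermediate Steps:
t(R) = -5/3 (t(R) = -⅓*5 = -5/3)
b = -15 (b = -3*5 = -15)
q(t(1))*(-47 + (6*5 + b)) = (-5/3)²*(-47 + (6*5 - 15)) = 25*(-47 + (30 - 15))/9 = 25*(-47 + 15)/9 = (25/9)*(-32) = -800/9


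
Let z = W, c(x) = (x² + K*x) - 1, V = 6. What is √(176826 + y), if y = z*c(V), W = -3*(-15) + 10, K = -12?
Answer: √174791 ≈ 418.08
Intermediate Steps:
c(x) = -1 + x² - 12*x (c(x) = (x² - 12*x) - 1 = -1 + x² - 12*x)
W = 55 (W = 45 + 10 = 55)
z = 55
y = -2035 (y = 55*(-1 + 6² - 12*6) = 55*(-1 + 36 - 72) = 55*(-37) = -2035)
√(176826 + y) = √(176826 - 2035) = √174791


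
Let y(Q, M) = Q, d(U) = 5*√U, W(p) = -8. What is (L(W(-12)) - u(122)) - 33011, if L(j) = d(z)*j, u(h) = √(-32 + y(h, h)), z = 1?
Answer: -33051 - 3*√10 ≈ -33061.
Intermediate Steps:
u(h) = √(-32 + h)
L(j) = 5*j (L(j) = (5*√1)*j = (5*1)*j = 5*j)
(L(W(-12)) - u(122)) - 33011 = (5*(-8) - √(-32 + 122)) - 33011 = (-40 - √90) - 33011 = (-40 - 3*√10) - 33011 = -33051 - 3*√10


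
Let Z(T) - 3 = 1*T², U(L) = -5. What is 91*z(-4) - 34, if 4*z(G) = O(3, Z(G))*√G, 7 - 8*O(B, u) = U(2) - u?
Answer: -34 + 2821*I/16 ≈ -34.0 + 176.31*I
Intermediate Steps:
Z(T) = 3 + T² (Z(T) = 3 + 1*T² = 3 + T²)
O(B, u) = 3/2 + u/8 (O(B, u) = 7/8 - (-5 - u)/8 = 7/8 + (5/8 + u/8) = 3/2 + u/8)
z(G) = √G*(15/8 + G²/8)/4 (z(G) = ((3/2 + (3 + G²)/8)*√G)/4 = ((3/2 + (3/8 + G²/8))*√G)/4 = ((15/8 + G²/8)*√G)/4 = (√G*(15/8 + G²/8))/4 = √G*(15/8 + G²/8)/4)
91*z(-4) - 34 = 91*(√(-4)*(15 + (-4)²)/32) - 34 = 91*((2*I)*(15 + 16)/32) - 34 = 91*((1/32)*(2*I)*31) - 34 = 91*(31*I/16) - 34 = 2821*I/16 - 34 = -34 + 2821*I/16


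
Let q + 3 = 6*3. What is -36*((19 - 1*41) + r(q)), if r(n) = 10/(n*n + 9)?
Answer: 10276/13 ≈ 790.46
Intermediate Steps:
q = 15 (q = -3 + 6*3 = -3 + 18 = 15)
r(n) = 10/(9 + n²) (r(n) = 10/(n² + 9) = 10/(9 + n²))
-36*((19 - 1*41) + r(q)) = -36*((19 - 1*41) + 10/(9 + 15²)) = -36*((19 - 41) + 10/(9 + 225)) = -36*(-22 + 10/234) = -36*(-22 + 10*(1/234)) = -36*(-22 + 5/117) = -36*(-2569/117) = 10276/13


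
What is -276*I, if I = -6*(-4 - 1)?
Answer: -8280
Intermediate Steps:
I = 30 (I = -6*(-5) = 30)
-276*I = -276*30 = -8280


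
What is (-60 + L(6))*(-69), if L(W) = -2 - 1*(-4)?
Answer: 4002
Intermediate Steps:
L(W) = 2 (L(W) = -2 + 4 = 2)
(-60 + L(6))*(-69) = (-60 + 2)*(-69) = -58*(-69) = 4002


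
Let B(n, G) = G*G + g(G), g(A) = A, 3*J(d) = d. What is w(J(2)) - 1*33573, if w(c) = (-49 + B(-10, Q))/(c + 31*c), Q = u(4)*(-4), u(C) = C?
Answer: -2148099/64 ≈ -33564.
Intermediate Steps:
J(d) = d/3
Q = -16 (Q = 4*(-4) = -16)
B(n, G) = G + G² (B(n, G) = G*G + G = G² + G = G + G²)
w(c) = 191/(32*c) (w(c) = (-49 - 16*(1 - 16))/(c + 31*c) = (-49 - 16*(-15))/((32*c)) = (-49 + 240)*(1/(32*c)) = 191*(1/(32*c)) = 191/(32*c))
w(J(2)) - 1*33573 = 191/(32*(((⅓)*2))) - 1*33573 = 191/(32*(⅔)) - 33573 = (191/32)*(3/2) - 33573 = 573/64 - 33573 = -2148099/64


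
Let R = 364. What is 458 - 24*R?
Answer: -8278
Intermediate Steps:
458 - 24*R = 458 - 24*364 = 458 - 8736 = -8278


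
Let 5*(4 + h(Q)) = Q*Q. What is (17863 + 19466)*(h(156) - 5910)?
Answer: -195379986/5 ≈ -3.9076e+7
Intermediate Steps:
h(Q) = -4 + Q²/5 (h(Q) = -4 + (Q*Q)/5 = -4 + Q²/5)
(17863 + 19466)*(h(156) - 5910) = (17863 + 19466)*((-4 + (⅕)*156²) - 5910) = 37329*((-4 + (⅕)*24336) - 5910) = 37329*((-4 + 24336/5) - 5910) = 37329*(24316/5 - 5910) = 37329*(-5234/5) = -195379986/5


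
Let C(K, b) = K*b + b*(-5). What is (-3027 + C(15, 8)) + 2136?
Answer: -811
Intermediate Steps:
C(K, b) = -5*b + K*b (C(K, b) = K*b - 5*b = -5*b + K*b)
(-3027 + C(15, 8)) + 2136 = (-3027 + 8*(-5 + 15)) + 2136 = (-3027 + 8*10) + 2136 = (-3027 + 80) + 2136 = -2947 + 2136 = -811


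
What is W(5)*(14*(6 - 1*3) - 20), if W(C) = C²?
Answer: 550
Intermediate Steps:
W(5)*(14*(6 - 1*3) - 20) = 5²*(14*(6 - 1*3) - 20) = 25*(14*(6 - 3) - 20) = 25*(14*3 - 20) = 25*(42 - 20) = 25*22 = 550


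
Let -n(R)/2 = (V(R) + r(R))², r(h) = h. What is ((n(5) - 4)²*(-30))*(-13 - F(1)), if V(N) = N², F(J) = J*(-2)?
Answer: 1073957280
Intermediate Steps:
F(J) = -2*J
n(R) = -2*(R + R²)² (n(R) = -2*(R² + R)² = -2*(R + R²)²)
((n(5) - 4)²*(-30))*(-13 - F(1)) = ((-2*5²*(1 + 5)² - 4)²*(-30))*(-13 - (-2)) = ((-2*25*6² - 4)²*(-30))*(-13 - 1*(-2)) = ((-2*25*36 - 4)²*(-30))*(-13 + 2) = ((-1800 - 4)²*(-30))*(-11) = ((-1804)²*(-30))*(-11) = (3254416*(-30))*(-11) = -97632480*(-11) = 1073957280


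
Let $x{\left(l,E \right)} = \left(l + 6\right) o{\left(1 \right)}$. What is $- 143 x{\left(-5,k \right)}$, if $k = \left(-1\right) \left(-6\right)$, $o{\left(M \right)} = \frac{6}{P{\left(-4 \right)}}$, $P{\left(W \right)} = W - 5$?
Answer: $\frac{286}{3} \approx 95.333$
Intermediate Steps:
$P{\left(W \right)} = -5 + W$ ($P{\left(W \right)} = W - 5 = -5 + W$)
$o{\left(M \right)} = - \frac{2}{3}$ ($o{\left(M \right)} = \frac{6}{-5 - 4} = \frac{6}{-9} = 6 \left(- \frac{1}{9}\right) = - \frac{2}{3}$)
$k = 6$
$x{\left(l,E \right)} = -4 - \frac{2 l}{3}$ ($x{\left(l,E \right)} = \left(l + 6\right) \left(- \frac{2}{3}\right) = \left(6 + l\right) \left(- \frac{2}{3}\right) = -4 - \frac{2 l}{3}$)
$- 143 x{\left(-5,k \right)} = - 143 \left(-4 - - \frac{10}{3}\right) = - 143 \left(-4 + \frac{10}{3}\right) = \left(-143\right) \left(- \frac{2}{3}\right) = \frac{286}{3}$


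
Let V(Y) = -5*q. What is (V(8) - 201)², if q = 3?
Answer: 46656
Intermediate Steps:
V(Y) = -15 (V(Y) = -5*3 = -15)
(V(8) - 201)² = (-15 - 201)² = (-216)² = 46656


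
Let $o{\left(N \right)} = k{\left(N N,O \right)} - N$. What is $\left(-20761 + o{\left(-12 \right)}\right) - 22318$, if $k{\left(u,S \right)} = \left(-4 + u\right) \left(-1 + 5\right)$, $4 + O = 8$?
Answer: $-42507$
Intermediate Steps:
$O = 4$ ($O = -4 + 8 = 4$)
$k{\left(u,S \right)} = -16 + 4 u$ ($k{\left(u,S \right)} = \left(-4 + u\right) 4 = -16 + 4 u$)
$o{\left(N \right)} = -16 - N + 4 N^{2}$ ($o{\left(N \right)} = \left(-16 + 4 N N\right) - N = \left(-16 + 4 N^{2}\right) - N = -16 - N + 4 N^{2}$)
$\left(-20761 + o{\left(-12 \right)}\right) - 22318 = \left(-20761 - \left(4 - 576\right)\right) - 22318 = \left(-20761 + \left(-16 + 12 + 4 \cdot 144\right)\right) - 22318 = \left(-20761 + \left(-16 + 12 + 576\right)\right) - 22318 = \left(-20761 + 572\right) - 22318 = -20189 - 22318 = -42507$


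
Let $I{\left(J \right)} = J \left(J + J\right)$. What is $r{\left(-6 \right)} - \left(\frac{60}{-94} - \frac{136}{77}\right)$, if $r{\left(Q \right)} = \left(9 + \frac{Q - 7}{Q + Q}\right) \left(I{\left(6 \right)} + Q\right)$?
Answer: $\frac{4834293}{7238} \approx 667.9$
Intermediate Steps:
$I{\left(J \right)} = 2 J^{2}$ ($I{\left(J \right)} = J 2 J = 2 J^{2}$)
$r{\left(Q \right)} = \left(9 + \frac{-7 + Q}{2 Q}\right) \left(72 + Q\right)$ ($r{\left(Q \right)} = \left(9 + \frac{Q - 7}{Q + Q}\right) \left(2 \cdot 6^{2} + Q\right) = \left(9 + \frac{-7 + Q}{2 Q}\right) \left(2 \cdot 36 + Q\right) = \left(9 + \left(-7 + Q\right) \frac{1}{2 Q}\right) \left(72 + Q\right) = \left(9 + \frac{-7 + Q}{2 Q}\right) \left(72 + Q\right)$)
$r{\left(-6 \right)} - \left(\frac{60}{-94} - \frac{136}{77}\right) = \frac{-504 - 6 \left(1361 + 19 \left(-6\right)\right)}{2 \left(-6\right)} - \left(\frac{60}{-94} - \frac{136}{77}\right) = \frac{1}{2} \left(- \frac{1}{6}\right) \left(-504 - 6 \left(1361 - 114\right)\right) - \left(60 \left(- \frac{1}{94}\right) - \frac{136}{77}\right) = \frac{1}{2} \left(- \frac{1}{6}\right) \left(-504 - 7482\right) - \left(- \frac{30}{47} - \frac{136}{77}\right) = \frac{1}{2} \left(- \frac{1}{6}\right) \left(-504 - 7482\right) - - \frac{8702}{3619} = \frac{1}{2} \left(- \frac{1}{6}\right) \left(-7986\right) + \frac{8702}{3619} = \frac{1331}{2} + \frac{8702}{3619} = \frac{4834293}{7238}$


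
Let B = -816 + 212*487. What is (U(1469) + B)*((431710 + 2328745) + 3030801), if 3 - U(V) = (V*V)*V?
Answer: -18357947237121168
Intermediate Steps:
U(V) = 3 - V**3 (U(V) = 3 - V*V*V = 3 - V**2*V = 3 - V**3)
B = 102428 (B = -816 + 103244 = 102428)
(U(1469) + B)*((431710 + 2328745) + 3030801) = ((3 - 1*1469**3) + 102428)*((431710 + 2328745) + 3030801) = ((3 - 1*3170044709) + 102428)*(2760455 + 3030801) = ((3 - 3170044709) + 102428)*5791256 = (-3170044706 + 102428)*5791256 = -3169942278*5791256 = -18357947237121168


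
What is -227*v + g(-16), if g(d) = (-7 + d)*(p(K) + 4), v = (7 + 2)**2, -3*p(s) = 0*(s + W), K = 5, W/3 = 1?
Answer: -18479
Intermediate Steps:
W = 3 (W = 3*1 = 3)
p(s) = 0 (p(s) = -0*(s + 3) = -0*(3 + s) = -1/3*0 = 0)
v = 81 (v = 9**2 = 81)
g(d) = -28 + 4*d (g(d) = (-7 + d)*(0 + 4) = (-7 + d)*4 = -28 + 4*d)
-227*v + g(-16) = -227*81 + (-28 + 4*(-16)) = -18387 + (-28 - 64) = -18387 - 92 = -18479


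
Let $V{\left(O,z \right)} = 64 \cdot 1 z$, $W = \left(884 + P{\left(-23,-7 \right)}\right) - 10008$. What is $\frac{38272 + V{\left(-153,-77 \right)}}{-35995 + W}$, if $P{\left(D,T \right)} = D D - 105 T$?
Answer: $- \frac{33344}{43855} \approx -0.76032$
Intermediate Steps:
$P{\left(D,T \right)} = D^{2} - 105 T$
$W = -7860$ ($W = \left(884 + \left(\left(-23\right)^{2} - -735\right)\right) - 10008 = \left(884 + \left(529 + 735\right)\right) - 10008 = \left(884 + 1264\right) - 10008 = 2148 - 10008 = -7860$)
$V{\left(O,z \right)} = 64 z$
$\frac{38272 + V{\left(-153,-77 \right)}}{-35995 + W} = \frac{38272 + 64 \left(-77\right)}{-35995 - 7860} = \frac{38272 - 4928}{-43855} = 33344 \left(- \frac{1}{43855}\right) = - \frac{33344}{43855}$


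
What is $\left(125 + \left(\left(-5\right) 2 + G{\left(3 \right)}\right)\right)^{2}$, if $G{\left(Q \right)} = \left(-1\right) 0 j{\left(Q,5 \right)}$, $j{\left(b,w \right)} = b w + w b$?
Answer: $13225$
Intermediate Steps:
$j{\left(b,w \right)} = 2 b w$ ($j{\left(b,w \right)} = b w + b w = 2 b w$)
$G{\left(Q \right)} = 0$ ($G{\left(Q \right)} = \left(-1\right) 0 \cdot 2 Q 5 = 0 \cdot 10 Q = 0$)
$\left(125 + \left(\left(-5\right) 2 + G{\left(3 \right)}\right)\right)^{2} = \left(125 + \left(\left(-5\right) 2 + 0\right)\right)^{2} = \left(125 + \left(-10 + 0\right)\right)^{2} = \left(125 - 10\right)^{2} = 115^{2} = 13225$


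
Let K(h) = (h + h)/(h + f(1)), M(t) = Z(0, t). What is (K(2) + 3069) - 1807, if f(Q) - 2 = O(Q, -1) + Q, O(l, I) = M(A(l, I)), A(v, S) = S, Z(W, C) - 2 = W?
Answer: 8838/7 ≈ 1262.6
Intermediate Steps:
Z(W, C) = 2 + W
M(t) = 2 (M(t) = 2 + 0 = 2)
O(l, I) = 2
f(Q) = 4 + Q (f(Q) = 2 + (2 + Q) = 4 + Q)
K(h) = 2*h/(5 + h) (K(h) = (h + h)/(h + (4 + 1)) = (2*h)/(h + 5) = (2*h)/(5 + h) = 2*h/(5 + h))
(K(2) + 3069) - 1807 = (2*2/(5 + 2) + 3069) - 1807 = (2*2/7 + 3069) - 1807 = (2*2*(⅐) + 3069) - 1807 = (4/7 + 3069) - 1807 = 21487/7 - 1807 = 8838/7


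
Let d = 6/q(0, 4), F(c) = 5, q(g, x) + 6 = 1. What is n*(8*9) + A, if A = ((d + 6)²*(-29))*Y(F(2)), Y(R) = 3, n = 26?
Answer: -3312/25 ≈ -132.48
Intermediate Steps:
q(g, x) = -5 (q(g, x) = -6 + 1 = -5)
d = -6/5 (d = 6/(-5) = 6*(-⅕) = -6/5 ≈ -1.2000)
A = -50112/25 (A = ((-6/5 + 6)²*(-29))*3 = ((24/5)²*(-29))*3 = ((576/25)*(-29))*3 = -16704/25*3 = -50112/25 ≈ -2004.5)
n*(8*9) + A = 26*(8*9) - 50112/25 = 26*72 - 50112/25 = 1872 - 50112/25 = -3312/25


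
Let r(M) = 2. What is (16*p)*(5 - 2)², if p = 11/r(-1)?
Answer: 792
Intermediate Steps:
p = 11/2 ≈ 5.5000
(16*p)*(5 - 2)² = (16*(11/2))*(5 - 2)² = 88*3² = 88*9 = 792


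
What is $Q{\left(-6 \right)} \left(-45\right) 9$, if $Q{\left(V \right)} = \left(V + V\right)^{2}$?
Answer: $-58320$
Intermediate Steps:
$Q{\left(V \right)} = 4 V^{2}$ ($Q{\left(V \right)} = \left(2 V\right)^{2} = 4 V^{2}$)
$Q{\left(-6 \right)} \left(-45\right) 9 = 4 \left(-6\right)^{2} \left(-45\right) 9 = 4 \cdot 36 \left(-45\right) 9 = 144 \left(-45\right) 9 = \left(-6480\right) 9 = -58320$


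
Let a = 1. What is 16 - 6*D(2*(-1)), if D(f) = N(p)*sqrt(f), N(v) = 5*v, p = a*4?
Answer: 16 - 120*I*sqrt(2) ≈ 16.0 - 169.71*I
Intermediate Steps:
p = 4 (p = 1*4 = 4)
D(f) = 20*sqrt(f) (D(f) = (5*4)*sqrt(f) = 20*sqrt(f))
16 - 6*D(2*(-1)) = 16 - 120*sqrt(2*(-1)) = 16 - 120*sqrt(-2) = 16 - 120*I*sqrt(2)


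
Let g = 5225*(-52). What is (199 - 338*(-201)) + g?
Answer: -203563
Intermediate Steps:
g = -271700
(199 - 338*(-201)) + g = (199 - 338*(-201)) - 271700 = (199 + 67938) - 271700 = 68137 - 271700 = -203563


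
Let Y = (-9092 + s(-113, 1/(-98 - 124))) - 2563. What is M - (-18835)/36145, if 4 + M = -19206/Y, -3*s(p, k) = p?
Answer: -229986213/125972554 ≈ -1.8257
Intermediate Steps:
s(p, k) = -p/3
Y = -34852/3 (Y = (-9092 - ⅓*(-113)) - 2563 = (-9092 + 113/3) - 2563 = -27163/3 - 2563 = -34852/3 ≈ -11617.)
M = -40895/17426 (M = -4 - 19206/(-34852/3) = -4 - 19206*(-3/34852) = -4 + 28809/17426 = -40895/17426 ≈ -2.3468)
M - (-18835)/36145 = -40895/17426 - (-18835)/36145 = -40895/17426 - 1*(-3767/7229) = -40895/17426 + 3767/7229 = -229986213/125972554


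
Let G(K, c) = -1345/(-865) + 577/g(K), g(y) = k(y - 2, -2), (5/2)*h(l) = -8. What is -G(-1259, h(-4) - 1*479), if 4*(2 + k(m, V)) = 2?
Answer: 198835/519 ≈ 383.11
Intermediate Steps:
k(m, V) = -3/2 (k(m, V) = -2 + (¼)*2 = -2 + ½ = -3/2)
h(l) = -16/5 (h(l) = (⅖)*(-8) = -16/5)
g(y) = -3/2
G(K, c) = -198835/519 (G(K, c) = -1345/(-865) + 577/(-3/2) = -1345*(-1/865) + 577*(-⅔) = 269/173 - 1154/3 = -198835/519)
-G(-1259, h(-4) - 1*479) = -1*(-198835/519) = 198835/519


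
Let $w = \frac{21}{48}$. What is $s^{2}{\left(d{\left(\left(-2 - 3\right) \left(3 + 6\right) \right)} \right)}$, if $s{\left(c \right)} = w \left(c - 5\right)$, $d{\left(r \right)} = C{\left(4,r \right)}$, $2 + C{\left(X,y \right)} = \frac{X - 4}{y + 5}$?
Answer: $\frac{2401}{256} \approx 9.3789$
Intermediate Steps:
$w = \frac{7}{16}$ ($w = 21 \cdot \frac{1}{48} = \frac{7}{16} \approx 0.4375$)
$C{\left(X,y \right)} = -2 + \frac{-4 + X}{5 + y}$ ($C{\left(X,y \right)} = -2 + \frac{X - 4}{y + 5} = -2 + \frac{-4 + X}{5 + y}$)
$d{\left(r \right)} = \frac{-10 - 2 r}{5 + r}$ ($d{\left(r \right)} = \frac{-14 + 4 - 2 r}{5 + r} = \frac{-10 - 2 r}{5 + r}$)
$s{\left(c \right)} = - \frac{35}{16} + \frac{7 c}{16}$ ($s{\left(c \right)} = \frac{7 \left(c - 5\right)}{16} = \frac{7 \left(-5 + c\right)}{16} = - \frac{35}{16} + \frac{7 c}{16}$)
$s^{2}{\left(d{\left(\left(-2 - 3\right) \left(3 + 6\right) \right)} \right)} = \left(- \frac{35}{16} + \frac{7}{16} \left(-2\right)\right)^{2} = \left(- \frac{35}{16} - \frac{7}{8}\right)^{2} = \left(- \frac{49}{16}\right)^{2} = \frac{2401}{256}$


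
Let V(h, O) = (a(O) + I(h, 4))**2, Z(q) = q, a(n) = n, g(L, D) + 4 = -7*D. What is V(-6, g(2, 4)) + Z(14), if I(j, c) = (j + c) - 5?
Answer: 1535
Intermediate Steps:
g(L, D) = -4 - 7*D
I(j, c) = -5 + c + j (I(j, c) = (c + j) - 5 = -5 + c + j)
V(h, O) = (-1 + O + h)**2 (V(h, O) = (O + (-5 + 4 + h))**2 = (O + (-1 + h))**2 = (-1 + O + h)**2)
V(-6, g(2, 4)) + Z(14) = (-1 + (-4 - 7*4) - 6)**2 + 14 = (-1 + (-4 - 28) - 6)**2 + 14 = (-1 - 32 - 6)**2 + 14 = (-39)**2 + 14 = 1521 + 14 = 1535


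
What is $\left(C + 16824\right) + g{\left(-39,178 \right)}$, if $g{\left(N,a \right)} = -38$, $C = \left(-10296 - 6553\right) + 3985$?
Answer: $3922$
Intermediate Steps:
$C = -12864$ ($C = -16849 + 3985 = -12864$)
$\left(C + 16824\right) + g{\left(-39,178 \right)} = \left(-12864 + 16824\right) - 38 = 3960 - 38 = 3922$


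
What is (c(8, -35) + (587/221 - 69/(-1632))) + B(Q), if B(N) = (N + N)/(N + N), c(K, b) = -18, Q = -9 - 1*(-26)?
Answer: -101141/7072 ≈ -14.302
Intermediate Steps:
Q = 17 (Q = -9 + 26 = 17)
B(N) = 1 (B(N) = (2*N)/((2*N)) = (2*N)*(1/(2*N)) = 1)
(c(8, -35) + (587/221 - 69/(-1632))) + B(Q) = (-18 + (587/221 - 69/(-1632))) + 1 = (-18 + (587*(1/221) - 69*(-1/1632))) + 1 = (-18 + (587/221 + 23/544)) + 1 = (-18 + 19083/7072) + 1 = -108213/7072 + 1 = -101141/7072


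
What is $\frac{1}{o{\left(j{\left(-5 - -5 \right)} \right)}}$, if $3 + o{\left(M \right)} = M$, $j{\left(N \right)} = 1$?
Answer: $- \frac{1}{2} \approx -0.5$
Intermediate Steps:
$o{\left(M \right)} = -3 + M$
$\frac{1}{o{\left(j{\left(-5 - -5 \right)} \right)}} = \frac{1}{-3 + 1} = \frac{1}{-2} = - \frac{1}{2}$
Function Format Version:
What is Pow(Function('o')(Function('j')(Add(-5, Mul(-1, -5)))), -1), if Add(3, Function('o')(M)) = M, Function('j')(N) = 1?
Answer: Rational(-1, 2) ≈ -0.50000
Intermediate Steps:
Function('o')(M) = Add(-3, M)
Pow(Function('o')(Function('j')(Add(-5, Mul(-1, -5)))), -1) = Pow(Add(-3, 1), -1) = Pow(-2, -1) = Rational(-1, 2)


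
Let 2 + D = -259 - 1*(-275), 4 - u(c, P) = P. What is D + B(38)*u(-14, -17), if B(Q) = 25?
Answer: 539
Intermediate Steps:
u(c, P) = 4 - P
D = 14 (D = -2 + (-259 - 1*(-275)) = -2 + (-259 + 275) = -2 + 16 = 14)
D + B(38)*u(-14, -17) = 14 + 25*(4 - 1*(-17)) = 14 + 25*(4 + 17) = 14 + 25*21 = 14 + 525 = 539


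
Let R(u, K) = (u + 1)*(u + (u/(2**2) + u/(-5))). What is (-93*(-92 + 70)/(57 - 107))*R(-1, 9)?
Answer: 0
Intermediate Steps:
R(u, K) = 21*u*(1 + u)/20 (R(u, K) = (1 + u)*(u + (u/4 + u*(-1/5))) = (1 + u)*(u + (u*(1/4) - u/5)) = (1 + u)*(u + (u/4 - u/5)) = (1 + u)*(u + u/20) = (1 + u)*(21*u/20) = 21*u*(1 + u)/20)
(-93*(-92 + 70)/(57 - 107))*R(-1, 9) = (-93*(-92 + 70)/(57 - 107))*((21/20)*(-1)*(1 - 1)) = (-(-2046)/(-50))*((21/20)*(-1)*0) = -(-2046)*(-1)/50*0 = -93*11/25*0 = -1023/25*0 = 0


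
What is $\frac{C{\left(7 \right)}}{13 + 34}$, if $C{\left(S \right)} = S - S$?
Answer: $0$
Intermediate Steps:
$C{\left(S \right)} = 0$
$\frac{C{\left(7 \right)}}{13 + 34} = \frac{0}{13 + 34} = \frac{0}{47} = 0 \cdot \frac{1}{47} = 0$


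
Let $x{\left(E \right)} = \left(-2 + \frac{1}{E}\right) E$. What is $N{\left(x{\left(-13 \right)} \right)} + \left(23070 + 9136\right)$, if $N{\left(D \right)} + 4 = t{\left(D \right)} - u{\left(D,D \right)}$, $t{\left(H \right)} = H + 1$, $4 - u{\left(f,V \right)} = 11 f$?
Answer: $32523$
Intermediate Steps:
$x{\left(E \right)} = E \left(-2 + \frac{1}{E}\right)$
$u{\left(f,V \right)} = 4 - 11 f$
$t{\left(H \right)} = 1 + H$
$N{\left(D \right)} = -7 + 12 D$ ($N{\left(D \right)} = -4 + \left(\left(1 + D\right) - \left(4 - 11 D\right)\right) = -4 + \left(\left(1 + D\right) + \left(-4 + 11 D\right)\right) = -4 + \left(-3 + 12 D\right) = -7 + 12 D$)
$N{\left(x{\left(-13 \right)} \right)} + \left(23070 + 9136\right) = \left(-7 + 12 \left(1 - -26\right)\right) + \left(23070 + 9136\right) = \left(-7 + 12 \left(1 + 26\right)\right) + 32206 = \left(-7 + 12 \cdot 27\right) + 32206 = \left(-7 + 324\right) + 32206 = 317 + 32206 = 32523$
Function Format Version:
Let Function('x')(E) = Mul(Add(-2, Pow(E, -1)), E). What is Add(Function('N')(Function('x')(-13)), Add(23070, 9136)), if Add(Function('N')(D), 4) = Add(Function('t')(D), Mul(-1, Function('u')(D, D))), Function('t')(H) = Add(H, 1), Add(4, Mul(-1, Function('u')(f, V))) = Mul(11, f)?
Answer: 32523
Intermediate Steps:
Function('x')(E) = Mul(E, Add(-2, Pow(E, -1)))
Function('u')(f, V) = Add(4, Mul(-11, f)) (Function('u')(f, V) = Add(4, Mul(-1, Mul(11, f))) = Add(4, Mul(-11, f)))
Function('t')(H) = Add(1, H)
Function('N')(D) = Add(-7, Mul(12, D)) (Function('N')(D) = Add(-4, Add(Add(1, D), Mul(-1, Add(4, Mul(-11, D))))) = Add(-4, Add(Add(1, D), Add(-4, Mul(11, D)))) = Add(-4, Add(-3, Mul(12, D))) = Add(-7, Mul(12, D)))
Add(Function('N')(Function('x')(-13)), Add(23070, 9136)) = Add(Add(-7, Mul(12, Add(1, Mul(-2, -13)))), Add(23070, 9136)) = Add(Add(-7, Mul(12, Add(1, 26))), 32206) = Add(Add(-7, Mul(12, 27)), 32206) = Add(Add(-7, 324), 32206) = Add(317, 32206) = 32523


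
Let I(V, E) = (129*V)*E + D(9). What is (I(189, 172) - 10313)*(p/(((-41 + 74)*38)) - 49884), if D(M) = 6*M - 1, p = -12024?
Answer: -43622156430720/209 ≈ -2.0872e+11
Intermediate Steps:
D(M) = -1 + 6*M
I(V, E) = 53 + 129*E*V (I(V, E) = (129*V)*E + (-1 + 6*9) = 129*E*V + (-1 + 54) = 129*E*V + 53 = 53 + 129*E*V)
(I(189, 172) - 10313)*(p/(((-41 + 74)*38)) - 49884) = ((53 + 129*172*189) - 10313)*(-12024*1/(38*(-41 + 74)) - 49884) = ((53 + 4193532) - 10313)*(-12024/(33*38) - 49884) = (4193585 - 10313)*(-12024/1254 - 49884) = 4183272*(-12024*1/1254 - 49884) = 4183272*(-2004/209 - 49884) = 4183272*(-10427760/209) = -43622156430720/209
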